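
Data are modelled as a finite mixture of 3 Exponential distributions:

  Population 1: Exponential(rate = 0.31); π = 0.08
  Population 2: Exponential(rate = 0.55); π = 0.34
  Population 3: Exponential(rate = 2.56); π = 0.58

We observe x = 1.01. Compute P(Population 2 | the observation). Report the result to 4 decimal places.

The responsibility of component k is π_k f_k(x) divided by Σ_j π_j f_j(x).
Component likelihoods at x = 1.01:
  L_1 = 0.226665
  L_2 = 0.315582
  L_3 = 0.192898
Unnormalised posteriors:
  π_1·L_1 = 0.08 × 0.226665 = 0.0181332
  π_2·L_2 = 0.34 × 0.315582 = 0.107298
  π_3·L_3 = 0.58 × 0.192898 = 0.111881
Normaliser: 0.0181332 + 0.107298 + 0.111881 = 0.237312
P(Population 2 | data) = 0.107298 / 0.237312 ≈ 0.4521

0.4521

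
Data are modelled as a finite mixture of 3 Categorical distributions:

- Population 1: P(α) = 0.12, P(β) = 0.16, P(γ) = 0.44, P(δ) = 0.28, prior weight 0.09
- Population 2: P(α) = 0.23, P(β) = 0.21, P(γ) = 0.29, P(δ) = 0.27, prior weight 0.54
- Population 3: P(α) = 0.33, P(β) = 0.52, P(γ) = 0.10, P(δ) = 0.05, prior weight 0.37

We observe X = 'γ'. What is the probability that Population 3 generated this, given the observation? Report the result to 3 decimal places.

The responsibility of component k is π_k f_k(x) divided by Σ_j π_j f_j(x).
Categorical probabilities:
  L_1 = P(γ | comp) = 0.44
  L_2 = P(γ | comp) = 0.29
  L_3 = P(γ | comp) = 0.10
Prior × likelihood for each component:
  π_1·L_1 = 0.09 × 0.44 = 0.0396
  π_2·L_2 = 0.54 × 0.29 = 0.1566
  π_3·L_3 = 0.37 × 0.1 = 0.037
Normaliser: 0.0396 + 0.1566 + 0.037 = 0.2332
P(Population 3 | x) ≈ 0.159

0.159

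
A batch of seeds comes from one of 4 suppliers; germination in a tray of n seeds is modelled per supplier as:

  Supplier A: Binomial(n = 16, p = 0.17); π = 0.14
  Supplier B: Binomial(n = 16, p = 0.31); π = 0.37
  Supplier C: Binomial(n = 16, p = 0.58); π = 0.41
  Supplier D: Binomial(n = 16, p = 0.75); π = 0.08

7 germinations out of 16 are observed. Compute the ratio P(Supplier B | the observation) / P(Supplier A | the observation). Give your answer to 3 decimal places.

33.605

Since P(k|x) ∝ π_k f_k(x), the posterior odds are π_i f_i(x) / (π_j f_j(x)).
Binomial probabilities:
  f_A = 0.00877549
  f_B = 0.111583
  f_C = 0.102723
  f_D = 0.00582526
Odds = (0.37/0.14) × (0.111583/0.00877549) = 2.64286 × 12.7154 ≈ 33.605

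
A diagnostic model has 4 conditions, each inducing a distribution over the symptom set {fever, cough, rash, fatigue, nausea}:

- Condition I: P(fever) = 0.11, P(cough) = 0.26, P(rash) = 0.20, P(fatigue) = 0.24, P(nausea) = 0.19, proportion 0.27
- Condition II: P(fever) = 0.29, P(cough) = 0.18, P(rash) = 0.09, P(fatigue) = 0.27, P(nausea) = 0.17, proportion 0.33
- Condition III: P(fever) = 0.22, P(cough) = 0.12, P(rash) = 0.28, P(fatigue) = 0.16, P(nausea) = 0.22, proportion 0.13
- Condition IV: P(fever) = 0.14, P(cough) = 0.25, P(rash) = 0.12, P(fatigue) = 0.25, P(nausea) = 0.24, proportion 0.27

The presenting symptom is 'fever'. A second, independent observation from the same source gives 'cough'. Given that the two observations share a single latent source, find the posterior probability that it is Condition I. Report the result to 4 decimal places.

Posterior ∝ prior × likelihood, so P(k | x) ∝ P(Z=k) f_k(x); normalise over all components.
Since both observations come from the same component, the likelihood for component k is f_k(x₁)·f_k(x₂).
  L_I = [P(fever | comp) = 0.11] × [0.26] = 0.0286
  L_II = [P(fever | comp) = 0.29] × [0.18] = 0.0522
  L_III = [P(fever | comp) = 0.22] × [0.12] = 0.0264
  L_IV = [P(fever | comp) = 0.14] × [0.25] = 0.035
Multiply by the mixture weights:
  P(Z=I)·L_I = 0.27 × 0.0286 = 0.007722
  P(Z=II)·L_II = 0.33 × 0.0522 = 0.017226
  P(Z=III)·L_III = 0.13 × 0.0264 = 0.003432
  P(Z=IV)·L_IV = 0.27 × 0.035 = 0.00945
Evidence: 0.007722 + 0.017226 + 0.003432 + 0.00945 = 0.03783
P(Condition I | data) ≈ 0.2041

0.2041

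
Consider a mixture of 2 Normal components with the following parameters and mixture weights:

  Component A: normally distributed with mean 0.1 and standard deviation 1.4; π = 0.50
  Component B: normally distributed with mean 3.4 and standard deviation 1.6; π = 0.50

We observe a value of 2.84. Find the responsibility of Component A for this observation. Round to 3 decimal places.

0.152

By Bayes' theorem, P(k | x) = π_k f_k(x) / Σ_j π_j f_j(x).
Component likelihoods at x = 2.84:
  f_A = (1/(1.4·√(2π)))·exp(−(2.84−0.1)²/(2·1.4²)) = 0.284959·exp(-1.91520) = 0.0419778
  f_B = (1/(1.6·√(2π)))·exp(−(2.84−3.4)²/(2·1.6²)) = 0.249339·exp(-0.06125) = 0.234525
Prior × likelihood for each component:
  π_A·f_A = 0.50 × 0.0419778 = 0.0209889
  π_B·f_B = 0.50 × 0.234525 = 0.117263
Denominator: 0.0209889 + 0.117263 = 0.138251
P(Component A | 2.84) ≈ 0.152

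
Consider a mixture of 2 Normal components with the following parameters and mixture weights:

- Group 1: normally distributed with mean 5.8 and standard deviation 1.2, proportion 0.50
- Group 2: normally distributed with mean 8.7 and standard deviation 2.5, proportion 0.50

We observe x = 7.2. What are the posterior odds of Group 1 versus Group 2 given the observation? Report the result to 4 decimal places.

Only the two components matter; the odds are (π_i f_i(x)) / (π_j f_j(x)).
Component likelihoods at x = 7.2:
  f_1 = 0.168332
  f_2 = 0.13329
0.0841661 / 0.0666449 ≈ 1.2629

1.2629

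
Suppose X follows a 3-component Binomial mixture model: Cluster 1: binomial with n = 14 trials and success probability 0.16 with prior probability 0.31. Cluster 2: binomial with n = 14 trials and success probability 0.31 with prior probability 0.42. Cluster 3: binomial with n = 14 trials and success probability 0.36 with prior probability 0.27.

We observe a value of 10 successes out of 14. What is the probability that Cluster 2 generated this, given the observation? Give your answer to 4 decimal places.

The responsibility of component k is π_k f_k(x) divided by Σ_j π_j f_j(x).
Component likelihoods at x = 10 successes out of 14:
  L_1 = 5.47963e-06
  L_2 = 0.00185972
  L_3 = 0.00614015
Prior × likelihood for each component:
  π_1·L_1 = 0.31 × 5.47963e-06 = 1.69868e-06
  π_2·L_2 = 0.42 × 0.00185972 = 0.000781082
  π_3·L_3 = 0.27 × 0.00614015 = 0.00165784
Normaliser: 1.69868e-06 + 0.000781082 + 0.00165784 = 0.00244062
So the posterior for Cluster 2 is 0.000781082 / 0.00244062 ≈ 0.3200.

0.3200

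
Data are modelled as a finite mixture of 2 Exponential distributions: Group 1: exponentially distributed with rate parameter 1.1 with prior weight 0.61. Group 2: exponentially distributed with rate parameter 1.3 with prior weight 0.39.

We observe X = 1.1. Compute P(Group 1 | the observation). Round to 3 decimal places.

0.623

Posterior ∝ prior × likelihood, so P(k | x) ∝ w_k f_k(x); normalise over all components.
Evaluate each component's likelihood at the observed value:
  p_1 = 0.328017
  p_2 = 0.311102
Weight by the priors:
  w_1·p_1 = 0.61 × 0.328017 = 0.20009
  w_2·p_2 = 0.39 × 0.311102 = 0.12133
Denominator: 0.20009 + 0.12133 = 0.32142
P(Group 1 | 1.1) ≈ 0.623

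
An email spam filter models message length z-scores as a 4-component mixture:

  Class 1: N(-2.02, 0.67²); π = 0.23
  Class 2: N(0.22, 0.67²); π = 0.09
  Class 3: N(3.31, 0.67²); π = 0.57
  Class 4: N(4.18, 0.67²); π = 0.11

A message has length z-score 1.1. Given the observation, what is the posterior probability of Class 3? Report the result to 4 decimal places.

Posterior ∝ prior × likelihood, so P(k | x) ∝ P(Z=k) f_k(x); normalise over all components.
Component likelihoods at x = 1.1:
  f_1 = 1.16411e-05
  f_2 = 0.251324
  f_3 = 0.00258369
  f_4 = 1.53448e-05
Prior × likelihood for each component:
  P(Z=1)·f_1 = 0.23 × 1.16411e-05 = 2.67746e-06
  P(Z=2)·f_2 = 0.09 × 0.251324 = 0.0226191
  P(Z=3)·f_3 = 0.57 × 0.00258369 = 0.0014727
  P(Z=4)·f_4 = 0.11 × 1.53448e-05 = 1.68793e-06
Marginal: 2.67746e-06 + 0.0226191 + 0.0014727 + 1.68793e-06 = 0.0240962
P(Class 3 | the observation) ≈ 0.0611

0.0611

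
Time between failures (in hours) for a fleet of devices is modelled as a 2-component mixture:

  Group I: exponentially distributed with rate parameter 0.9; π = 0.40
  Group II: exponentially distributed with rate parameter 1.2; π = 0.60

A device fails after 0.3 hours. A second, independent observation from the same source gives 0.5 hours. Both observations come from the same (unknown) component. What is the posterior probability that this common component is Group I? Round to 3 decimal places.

0.323

Apply Bayes' rule: the posterior for each component is proportional to its prior times its likelihood at x.
Since both observations come from the same component, the likelihood for component k is f_k(x₁)·f_k(x₂).
  f_I = [0.9·e^(−0.9·0.3) = 0.9·e^(−0.2700) = 0.687042] × [0.573865] = 0.394269
  f_II = [1.2·e^(−1.2·0.3) = 1.2·e^(−0.3600) = 0.837212] × [0.658574] = 0.551366
Prior × likelihood for each component:
  π_I·f_I = 0.40 × 0.394269 = 0.157708
  π_II·f_II = 0.60 × 0.551366 = 0.330819
Marginal: 0.157708 + 0.330819 = 0.488527
Responsibility of Group I: 0.157708 / 0.488527 ≈ 0.323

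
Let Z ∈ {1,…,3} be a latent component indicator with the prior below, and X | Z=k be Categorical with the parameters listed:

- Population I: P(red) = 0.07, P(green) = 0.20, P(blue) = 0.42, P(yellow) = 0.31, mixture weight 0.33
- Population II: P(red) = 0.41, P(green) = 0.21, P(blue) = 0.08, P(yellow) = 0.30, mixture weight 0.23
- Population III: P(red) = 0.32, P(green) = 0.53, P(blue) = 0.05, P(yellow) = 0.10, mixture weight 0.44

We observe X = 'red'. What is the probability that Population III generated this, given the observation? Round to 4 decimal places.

By Bayes' theorem, P(k | x) = w_k f_k(x) / Σ_j w_j f_j(x).
Categorical probabilities:
  p_I = 0.07
  p_II = 0.41
  p_III = 0.32
Weight by the priors:
  w_I·p_I = 0.33 × 0.07 = 0.0231
  w_II·p_II = 0.23 × 0.41 = 0.0943
  w_III·p_III = 0.44 × 0.32 = 0.1408
Marginal: 0.0231 + 0.0943 + 0.1408 = 0.2582
P(Population III | the observation) = 0.1408 / 0.2582 ≈ 0.5453

0.5453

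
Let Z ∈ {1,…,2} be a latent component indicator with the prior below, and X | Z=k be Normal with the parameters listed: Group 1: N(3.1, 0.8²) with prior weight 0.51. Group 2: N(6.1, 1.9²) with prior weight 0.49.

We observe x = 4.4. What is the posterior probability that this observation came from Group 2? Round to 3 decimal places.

The responsibility of component k is w_k f_k(x) divided by Σ_j w_j f_j(x).
Evaluate each component's likelihood at the observed value:
  p_1 = (1/(0.8·√(2π)))·exp(−(4.4−3.1)²/(2·0.8²)) = 0.498678·exp(-1.32031) = 0.133173
  p_2 = (1/(1.9·√(2π)))·exp(−(4.4−6.1)²/(2·1.9²)) = 0.209970·exp(-0.40028) = 0.140708
Prior × likelihood for each component:
  w_1·p_1 = 0.51 × 0.133173 = 0.0679181
  w_2·p_2 = 0.49 × 0.140708 = 0.0689469
Denominator: 0.0679181 + 0.0689469 = 0.136865
Responsibility of Group 2: 0.0689469 / 0.136865 ≈ 0.504

0.504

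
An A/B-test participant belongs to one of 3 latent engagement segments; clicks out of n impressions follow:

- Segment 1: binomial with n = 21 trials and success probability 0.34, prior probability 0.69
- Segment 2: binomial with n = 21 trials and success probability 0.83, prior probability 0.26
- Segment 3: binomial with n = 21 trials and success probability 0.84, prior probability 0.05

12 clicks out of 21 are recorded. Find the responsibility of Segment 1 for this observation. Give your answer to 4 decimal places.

0.9132

P(component k | x) = π_k·f_k(x) / marginal(x), where marginal(x) = Σ_j π_j·f_j(x).
Evaluate each component's likelihood at the observed value:
  L_1 = 0.0166681
  L_2 = 0.00372582
  L_3 = 0.00249273
Multiply by the mixture weights:
  π_1·L_1 = 0.69 × 0.0166681 = 0.011501
  π_2·L_2 = 0.26 × 0.00372582 = 0.000968712
  π_3·L_3 = 0.05 × 0.00249273 = 0.000124636
Normaliser: 0.011501 + 0.000968712 + 0.000124636 = 0.0125943
P(Segment 1 | x) = 0.011501 / 0.0125943 ≈ 0.9132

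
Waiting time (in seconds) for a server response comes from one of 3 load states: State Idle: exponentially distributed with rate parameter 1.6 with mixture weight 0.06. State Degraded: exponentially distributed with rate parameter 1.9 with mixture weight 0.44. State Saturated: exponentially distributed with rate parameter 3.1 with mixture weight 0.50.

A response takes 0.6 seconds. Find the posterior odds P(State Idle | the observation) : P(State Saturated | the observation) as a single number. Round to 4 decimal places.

0.1523

The posterior odds equal the prior odds times the likelihood ratio: (π_i/π_j)·(f_i(x)/f_j(x)).
Exponential densities:
  p_Idle = 0.612629
  p_Degraded = 0.607656
  p_Saturated = 0.482585
0.0367577 / 0.241293 ≈ 0.1523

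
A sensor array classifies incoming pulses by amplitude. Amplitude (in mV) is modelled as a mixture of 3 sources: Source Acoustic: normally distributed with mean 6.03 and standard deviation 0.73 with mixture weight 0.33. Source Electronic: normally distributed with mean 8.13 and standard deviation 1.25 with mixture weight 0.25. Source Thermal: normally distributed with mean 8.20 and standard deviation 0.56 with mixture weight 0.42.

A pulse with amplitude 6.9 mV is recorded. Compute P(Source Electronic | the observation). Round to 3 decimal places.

0.311

By Bayes' theorem, P(k | x) = P(Z=k) f_k(x) / Σ_j P(Z=j) f_j(x).
Normal densities:
  p_Acoustic = (1/(0.73·√(2π)))·exp(−(6.9−6.03)²/(2·0.73²)) = 0.546496·exp(-0.71017) = 0.268636
  p_Electronic = (1/(1.25·√(2π)))·exp(−(6.9−8.13)²/(2·1.25²)) = 0.319154·exp(-0.48413) = 0.196674
  p_Thermal = (1/(0.56·√(2π)))·exp(−(6.9−8.20)²/(2·0.56²)) = 0.712397·exp(-2.69452) = 0.0481403
Weight by the priors:
  P(Z=Acoustic)·p_Acoustic = 0.33 × 0.268636 = 0.0886498
  P(Z=Electronic)·p_Electronic = 0.25 × 0.196674 = 0.0491684
  P(Z=Thermal)·p_Thermal = 0.42 × 0.0481403 = 0.0202189
Normaliser: 0.0886498 + 0.0491684 + 0.0202189 = 0.158037
P(Source Electronic | 6.9 mV) ≈ 0.311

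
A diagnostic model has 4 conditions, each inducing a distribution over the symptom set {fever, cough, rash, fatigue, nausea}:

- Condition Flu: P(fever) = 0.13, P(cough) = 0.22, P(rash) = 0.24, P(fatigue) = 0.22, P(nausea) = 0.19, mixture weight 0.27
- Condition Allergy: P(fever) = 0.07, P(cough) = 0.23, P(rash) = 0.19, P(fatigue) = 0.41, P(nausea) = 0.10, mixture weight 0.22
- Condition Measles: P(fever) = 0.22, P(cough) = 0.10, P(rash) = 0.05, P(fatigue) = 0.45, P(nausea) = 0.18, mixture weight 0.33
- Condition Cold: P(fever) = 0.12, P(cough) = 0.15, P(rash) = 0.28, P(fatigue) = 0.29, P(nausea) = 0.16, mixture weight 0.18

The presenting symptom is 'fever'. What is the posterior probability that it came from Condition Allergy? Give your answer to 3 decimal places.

P(component k | x) = π_k·f_k(x) / marginal(x), where marginal(x) = Σ_j π_j·f_j(x).
Categorical probabilities:
  L_Flu = 0.13
  L_Allergy = 0.07
  L_Measles = 0.22
  L_Cold = 0.12
Unnormalised posteriors:
  π_Flu·L_Flu = 0.27 × 0.13 = 0.0351
  π_Allergy·L_Allergy = 0.22 × 0.07 = 0.0154
  π_Measles·L_Measles = 0.33 × 0.22 = 0.0726
  π_Cold·L_Cold = 0.18 × 0.12 = 0.0216
Normaliser: 0.0351 + 0.0154 + 0.0726 + 0.0216 = 0.1447
P(Condition Allergy | 'fever') ≈ 0.106

0.106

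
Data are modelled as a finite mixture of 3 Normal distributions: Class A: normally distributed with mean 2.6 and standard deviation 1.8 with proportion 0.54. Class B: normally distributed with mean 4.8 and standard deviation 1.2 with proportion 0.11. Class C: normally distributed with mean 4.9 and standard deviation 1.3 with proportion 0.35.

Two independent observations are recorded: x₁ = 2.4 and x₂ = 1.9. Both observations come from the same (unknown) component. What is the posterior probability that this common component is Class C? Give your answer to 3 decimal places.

0.015

P(component k | x) = π_k·f_k(x) / marginal(x), where marginal(x) = Σ_j π_j·f_j(x).
Since both observations come from the same component, the likelihood for component k is f_k(x₁)·f_k(x₂).
  L_A = [(1/(1.8·√(2π)))·exp(−(2.4−2.6)²/(2·1.8²)) = 0.221635·exp(-0.00617) = 0.220271] × [0.205493] = 0.0452641
  L_B = [(1/(1.2·√(2π)))·exp(−(2.4−4.8)²/(2·1.2²)) = 0.332452·exp(-2.00000) = 0.0449925] × [0.0179279] = 0.000806619
  L_C = [(1/(1.3·√(2π)))·exp(−(2.4−4.9)²/(2·1.3²)) = 0.306879·exp(-1.84911) = 0.0482956] × [0.0214073] = 0.00103388
Prior × likelihood for each component:
  π_A·L_A = 0.54 × 0.0452641 = 0.0244426
  π_B·L_B = 0.11 × 0.000806619 = 8.87281e-05
  π_C·L_C = 0.35 × 0.00103388 = 0.000361857
Evidence: 0.0244426 + 8.87281e-05 + 0.000361857 = 0.0248932
So the posterior for Class C is 0.000361857 / 0.0248932 ≈ 0.015.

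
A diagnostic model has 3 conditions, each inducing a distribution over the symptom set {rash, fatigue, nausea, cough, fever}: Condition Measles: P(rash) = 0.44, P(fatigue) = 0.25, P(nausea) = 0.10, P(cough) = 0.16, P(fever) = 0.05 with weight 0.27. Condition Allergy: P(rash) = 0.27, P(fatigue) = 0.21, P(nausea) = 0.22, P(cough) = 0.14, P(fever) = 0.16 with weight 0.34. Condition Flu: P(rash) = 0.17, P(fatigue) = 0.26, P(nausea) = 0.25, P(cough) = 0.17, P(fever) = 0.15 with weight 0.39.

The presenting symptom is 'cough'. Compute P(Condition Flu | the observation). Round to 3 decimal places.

P(component k | x) = π_k·f_k(x) / marginal(x), where marginal(x) = Σ_j π_j·f_j(x).
Evaluate each component's likelihood at the observed value:
  p_Measles = 0.16
  p_Allergy = 0.14
  p_Flu = 0.17
Unnormalised posteriors:
  π_Measles·p_Measles = 0.27 × 0.16 = 0.0432
  π_Allergy·p_Allergy = 0.34 × 0.14 = 0.0476
  π_Flu·p_Flu = 0.39 × 0.17 = 0.0663
Sum: 0.0432 + 0.0476 + 0.0663 = 0.1571
P(Condition Flu | 'cough') ≈ 0.422

0.422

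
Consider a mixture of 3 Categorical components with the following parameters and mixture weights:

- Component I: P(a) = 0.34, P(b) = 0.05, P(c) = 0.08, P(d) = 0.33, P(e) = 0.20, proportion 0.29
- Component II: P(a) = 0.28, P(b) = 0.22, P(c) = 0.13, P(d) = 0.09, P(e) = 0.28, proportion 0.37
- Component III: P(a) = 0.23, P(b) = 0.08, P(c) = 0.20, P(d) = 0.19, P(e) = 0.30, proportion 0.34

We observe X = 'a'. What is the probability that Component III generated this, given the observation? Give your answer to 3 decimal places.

0.279

Apply Bayes' rule: the posterior for each component is proportional to its prior times its likelihood at x.
Evaluate each component's likelihood at the observed value:
  L_I = 0.34
  L_II = 0.28
  L_III = 0.23
Weight by the priors:
  w_I·L_I = 0.29 × 0.34 = 0.0986
  w_II·L_II = 0.37 × 0.28 = 0.1036
  w_III·L_III = 0.34 × 0.23 = 0.0782
Denominator: 0.0986 + 0.1036 + 0.0782 = 0.2804
So the posterior for Component III is 0.0782 / 0.2804 ≈ 0.279.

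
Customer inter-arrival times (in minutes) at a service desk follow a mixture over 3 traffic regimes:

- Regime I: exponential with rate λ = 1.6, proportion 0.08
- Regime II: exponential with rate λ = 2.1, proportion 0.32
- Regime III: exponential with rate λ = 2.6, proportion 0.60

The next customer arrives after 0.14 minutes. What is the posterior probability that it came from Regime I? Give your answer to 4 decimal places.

0.0606

By Bayes' theorem, P(k | x) = P(Z=k) f_k(x) / Σ_j P(Z=j) f_j(x).
Component likelihoods at x = 0.14 minutes:
  f_I = 1.2789
  f_II = 1.56508
  f_III = 1.80672
Prior × likelihood for each component:
  P(Z=I)·f_I = 0.08 × 1.2789 = 0.102312
  P(Z=II)·f_II = 0.32 × 1.56508 = 0.500826
  P(Z=III)·f_III = 0.60 × 1.80672 = 1.08403
Marginal: 0.102312 + 0.500826 + 1.08403 = 1.68717
P(Regime I | 0.14 minutes) ≈ 0.0606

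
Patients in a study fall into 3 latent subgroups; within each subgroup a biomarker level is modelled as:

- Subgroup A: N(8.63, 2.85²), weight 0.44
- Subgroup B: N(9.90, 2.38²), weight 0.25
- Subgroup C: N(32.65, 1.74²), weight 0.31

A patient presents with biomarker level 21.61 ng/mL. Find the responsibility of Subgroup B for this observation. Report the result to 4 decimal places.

Apply Bayes' rule: the posterior for each component is proportional to its prior times its likelihood at x.
Component likelihoods at x = 21.61 ng/mL:
  L_A = (1/(2.85·√(2π)))·exp(−(21.61−8.63)²/(2·2.85²)) = 0.139980·exp(-10.37122) = 4.38433e-06
  L_B = (1/(2.38·√(2π)))·exp(−(21.61−9.90)²/(2·2.38²)) = 0.167623·exp(-12.10403) = 9.28156e-07
  L_C = (1/(1.74·√(2π)))·exp(−(21.61−32.65)²/(2·1.74²)) = 0.229277·exp(-20.12842) = 4.15623e-10
Multiply by the mixture weights:
  π_A·L_A = 0.44 × 4.38433e-06 = 1.92911e-06
  π_B·L_B = 0.25 × 9.28156e-07 = 2.32039e-07
  π_C·L_C = 0.31 × 4.15623e-10 = 1.28843e-10
Marginal: 1.92911e-06 + 2.32039e-07 + 1.28843e-10 = 2.16127e-06
P(Subgroup B | the observation) ≈ 0.1074

0.1074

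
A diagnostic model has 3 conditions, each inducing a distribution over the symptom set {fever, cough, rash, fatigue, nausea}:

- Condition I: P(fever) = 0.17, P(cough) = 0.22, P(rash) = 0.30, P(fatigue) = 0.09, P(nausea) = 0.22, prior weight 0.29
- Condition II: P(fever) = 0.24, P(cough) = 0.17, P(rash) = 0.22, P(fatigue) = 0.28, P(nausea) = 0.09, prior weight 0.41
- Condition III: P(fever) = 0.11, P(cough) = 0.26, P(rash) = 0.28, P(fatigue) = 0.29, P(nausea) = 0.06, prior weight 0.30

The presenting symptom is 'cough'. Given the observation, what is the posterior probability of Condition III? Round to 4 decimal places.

Posterior ∝ prior × likelihood, so P(k | x) ∝ w_k f_k(x); normalise over all components.
Evaluate each component's likelihood at the observed value:
  p_I = 0.22
  p_II = 0.17
  p_III = 0.26
Unnormalised posteriors:
  w_I·p_I = 0.29 × 0.22 = 0.0638
  w_II·p_II = 0.41 × 0.17 = 0.0697
  w_III·p_III = 0.30 × 0.26 = 0.078
Normaliser: 0.0638 + 0.0697 + 0.078 = 0.2115
P(Condition III | data) ≈ 0.3688

0.3688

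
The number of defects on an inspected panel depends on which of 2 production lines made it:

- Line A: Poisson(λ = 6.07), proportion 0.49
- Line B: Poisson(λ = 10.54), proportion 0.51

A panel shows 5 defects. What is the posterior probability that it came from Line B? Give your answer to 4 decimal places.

The responsibility of component k is π_k f_k(x) divided by Σ_j π_j f_j(x).
Poisson probabilities:
  f_A = 0.158706
  f_B = 0.0286786
Prior × likelihood for each component:
  π_A·f_A = 0.49 × 0.158706 = 0.0777662
  π_B·f_B = 0.51 × 0.0286786 = 0.0146261
Denominator: 0.0777662 + 0.0146261 = 0.0923923
P(Line B | the observation) ≈ 0.1583

0.1583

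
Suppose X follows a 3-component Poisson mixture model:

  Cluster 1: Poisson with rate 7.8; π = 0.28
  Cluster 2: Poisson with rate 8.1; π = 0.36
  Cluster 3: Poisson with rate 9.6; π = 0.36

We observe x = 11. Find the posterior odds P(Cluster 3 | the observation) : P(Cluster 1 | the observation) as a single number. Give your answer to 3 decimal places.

Only the two components matter; the odds are (P(Z=i) f_i(x)) / (P(Z=j) f_j(x)).
Component likelihoods at x = 11:
  f_1 = 0.0667403
  f_2 = 0.0748849
  f_3 = 0.108293
0.0389855 / 0.0186873 ≈ 2.086

2.086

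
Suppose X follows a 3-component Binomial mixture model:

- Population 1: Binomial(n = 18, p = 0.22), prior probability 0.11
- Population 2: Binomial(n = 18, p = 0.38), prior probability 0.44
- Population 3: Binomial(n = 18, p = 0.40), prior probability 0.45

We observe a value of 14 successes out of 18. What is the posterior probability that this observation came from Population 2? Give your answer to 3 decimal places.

Apply Bayes' rule: the posterior for each component is proportional to its prior times its likelihood at x.
Evaluate each component's likelihood at the observed value:
  p_1 = 7.04721e-07
  p_2 = 0.000591914
  p_3 = 0.00106455
Weight by the priors:
  π_1·p_1 = 0.11 × 7.04721e-07 = 7.75193e-08
  π_2·p_2 = 0.44 × 0.000591914 = 0.000260442
  π_3·p_3 = 0.45 × 0.00106455 = 0.000479048
Sum: 7.75193e-08 + 0.000260442 + 0.000479048 = 0.000739567
Responsibility of Population 2: 0.000260442 / 0.000739567 ≈ 0.352

0.352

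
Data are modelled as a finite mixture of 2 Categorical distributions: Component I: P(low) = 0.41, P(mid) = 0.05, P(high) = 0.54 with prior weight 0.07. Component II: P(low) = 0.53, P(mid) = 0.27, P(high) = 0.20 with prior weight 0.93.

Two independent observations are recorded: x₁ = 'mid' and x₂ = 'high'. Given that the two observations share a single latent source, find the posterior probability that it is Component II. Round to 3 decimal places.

0.964

The responsibility of component k is P(Z=k) f_k(x) divided by Σ_j P(Z=j) f_j(x).
Since both observations come from the same component, the likelihood for component k is f_k(x₁)·f_k(x₂).
  f_I = [P(mid | comp) = 0.05] × [0.54] = 0.027
  f_II = [P(mid | comp) = 0.27] × [0.2] = 0.054
Multiply by the mixture weights:
  P(Z=I)·f_I = 0.07 × 0.027 = 0.00189
  P(Z=II)·f_II = 0.93 × 0.054 = 0.05022
Denominator: 0.00189 + 0.05022 = 0.05211
P(Component II | data) = 0.05022 / 0.05211 ≈ 0.964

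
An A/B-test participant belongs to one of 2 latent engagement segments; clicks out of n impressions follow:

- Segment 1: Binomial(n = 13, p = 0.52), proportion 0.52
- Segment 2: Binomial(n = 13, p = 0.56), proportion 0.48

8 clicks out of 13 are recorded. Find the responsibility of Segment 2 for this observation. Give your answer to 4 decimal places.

P(component k | x) = π_k·f_k(x) / marginal(x), where marginal(x) = Σ_j π_j·f_j(x).
Evaluate each component's likelihood at the observed value:
  p_1 = C(13,8)·0.52^8·0.48^5 = 1287·0.00534597·0.0254804 = 0.175312
  p_2 = C(13,8)·0.56^8·0.44^5 = 1287·0.00967173·0.0164916 = 0.20528
Weight by the priors:
  π_1·p_1 = 0.52 × 0.175312 = 0.0911622
  π_2·p_2 = 0.48 × 0.20528 = 0.0985343
Evidence: 0.0911622 + 0.0985343 = 0.189696
Responsibility of Segment 2: 0.0985343 / 0.189696 ≈ 0.5194

0.5194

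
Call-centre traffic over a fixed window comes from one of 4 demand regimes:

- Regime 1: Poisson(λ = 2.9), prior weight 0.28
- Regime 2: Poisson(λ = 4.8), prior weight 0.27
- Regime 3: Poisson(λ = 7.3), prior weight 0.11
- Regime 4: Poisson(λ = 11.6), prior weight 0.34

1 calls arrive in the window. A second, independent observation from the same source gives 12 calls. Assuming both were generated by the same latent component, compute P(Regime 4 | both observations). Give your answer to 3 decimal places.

0.081

The responsibility of component k is π_k f_k(x) divided by Σ_j π_j f_j(x).
Since both observations come from the same component, the likelihood for component k is f_k(x₁)·f_k(x₂).
  L_1 = [e^(−2.9)·2.9^1/1! = 0.159567] × [4.06429e-05] = 6.48528e-06
  L_2 = [e^(−4.8)·4.8^1/1! = 0.0395028] × [0.00257007] = 0.000101525
  L_3 = [e^(−7.3)·7.3^1/1! = 0.00493143] × [0.0322989] = 0.00015928
  L_4 = [e^(−11.6)·11.6^1/1! = 0.000106327] × [0.113591] = 1.20777e-05
Unnormalised posteriors:
  π_1·L_1 = 0.28 × 6.48528e-06 = 1.81588e-06
  π_2·L_2 = 0.27 × 0.000101525 = 2.74117e-05
  π_3·L_3 = 0.11 × 0.00015928 = 1.75208e-05
  π_4·L_4 = 0.34 × 1.20777e-05 = 4.10642e-06
Evidence: 1.81588e-06 + 2.74117e-05 + 1.75208e-05 + 4.10642e-06 = 5.08548e-05
P(Regime 4 | x) = 4.10642e-06 / 5.08548e-05 ≈ 0.081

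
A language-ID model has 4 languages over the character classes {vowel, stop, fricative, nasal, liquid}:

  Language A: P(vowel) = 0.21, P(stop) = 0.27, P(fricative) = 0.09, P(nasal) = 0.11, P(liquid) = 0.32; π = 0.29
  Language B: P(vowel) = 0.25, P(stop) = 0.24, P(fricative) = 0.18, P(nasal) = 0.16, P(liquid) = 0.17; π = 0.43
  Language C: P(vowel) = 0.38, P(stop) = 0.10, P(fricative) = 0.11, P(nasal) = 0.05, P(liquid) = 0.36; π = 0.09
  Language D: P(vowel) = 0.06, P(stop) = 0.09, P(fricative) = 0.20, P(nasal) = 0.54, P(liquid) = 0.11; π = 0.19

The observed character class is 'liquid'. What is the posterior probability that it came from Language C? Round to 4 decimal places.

P(component k | x) = π_k·f_k(x) / marginal(x), where marginal(x) = Σ_j π_j·f_j(x).
Evaluate each component's likelihood at the observed value:
  f_A = P(liquid | comp) = 0.32
  f_B = P(liquid | comp) = 0.17
  f_C = P(liquid | comp) = 0.36
  f_D = P(liquid | comp) = 0.11
Multiply by the mixture weights:
  π_A·f_A = 0.29 × 0.32 = 0.0928
  π_B·f_B = 0.43 × 0.17 = 0.0731
  π_C·f_C = 0.09 × 0.36 = 0.0324
  π_D·f_D = 0.19 × 0.11 = 0.0209
Denominator: 0.0928 + 0.0731 + 0.0324 + 0.0209 = 0.2192
So the posterior for Language C is 0.0324 / 0.2192 ≈ 0.1478.

0.1478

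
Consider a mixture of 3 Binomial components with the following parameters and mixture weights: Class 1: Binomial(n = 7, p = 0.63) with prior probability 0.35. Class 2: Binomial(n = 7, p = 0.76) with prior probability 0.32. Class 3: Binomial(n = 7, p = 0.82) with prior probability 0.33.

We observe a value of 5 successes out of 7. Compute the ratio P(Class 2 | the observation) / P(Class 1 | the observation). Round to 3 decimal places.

0.983

Posterior odds = (w_i f_i(x)) / (w_j f_j(x)); the normalising sum cancels.
Component likelihoods at x = 5 successes out of 7:
  p_1 = 0.285316
  p_2 = 0.306697
  p_3 = 0.252251
Odds = (0.32/0.35) × (0.306697/0.285316) = 0.914286 × 1.07494 ≈ 0.983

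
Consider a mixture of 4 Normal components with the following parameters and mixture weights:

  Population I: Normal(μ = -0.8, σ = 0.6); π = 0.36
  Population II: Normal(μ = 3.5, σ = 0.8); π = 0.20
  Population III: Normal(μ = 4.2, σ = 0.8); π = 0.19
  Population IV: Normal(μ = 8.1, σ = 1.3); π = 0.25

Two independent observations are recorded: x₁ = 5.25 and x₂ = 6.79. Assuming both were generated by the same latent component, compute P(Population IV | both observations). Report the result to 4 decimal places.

Apply Bayes' rule: the posterior for each component is proportional to its prior times its likelihood at x.
Since both observations come from the same component, the likelihood for component k is f_k(x₁)·f_k(x₂).
  p_I = [5.55411e-23] × [1.18663e-35] = 6.59066e-58
  p_II = [0.045576] × [0.000105995] = 4.83081e-06
  p_III = [0.210741] × [0.00264126] = 0.000556624
  p_IV = [0.0277531] × [0.1847] = 0.00512598
Weight by the priors:
  π_I·p_I = 0.36 × 6.59066e-58 = 2.37264e-58
  π_II·p_II = 0.20 × 4.83081e-06 = 9.66162e-07
  π_III·p_III = 0.19 × 0.000556624 = 0.000105758
  π_IV·p_IV = 0.25 × 0.00512598 = 0.00128149
Denominator: 2.37264e-58 + 9.66162e-07 + 0.000105758 + 0.00128149 = 0.00138822
P(Population IV | x) = 0.00128149 / 0.00138822 ≈ 0.9231

0.9231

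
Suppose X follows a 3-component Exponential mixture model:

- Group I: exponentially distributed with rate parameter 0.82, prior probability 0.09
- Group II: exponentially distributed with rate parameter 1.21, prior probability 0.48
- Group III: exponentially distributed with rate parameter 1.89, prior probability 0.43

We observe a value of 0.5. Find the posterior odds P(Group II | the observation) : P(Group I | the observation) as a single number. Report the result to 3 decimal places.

Since P(k|x) ∝ π_k f_k(x), the posterior odds are π_i f_i(x) / (π_j f_j(x)).
Exponential densities:
  p_I = 0.82·e^(−0.82·0.5) = 0.82·e^(−0.4100) = 0.544193
  p_II = 1.21·e^(−1.21·0.5) = 1.21·e^(−0.6050) = 0.66075
  p_III = 1.89·e^(−1.89·0.5) = 1.89·e^(−0.9450) = 0.734604
0.31716 / 0.0489774 ≈ 6.476

6.476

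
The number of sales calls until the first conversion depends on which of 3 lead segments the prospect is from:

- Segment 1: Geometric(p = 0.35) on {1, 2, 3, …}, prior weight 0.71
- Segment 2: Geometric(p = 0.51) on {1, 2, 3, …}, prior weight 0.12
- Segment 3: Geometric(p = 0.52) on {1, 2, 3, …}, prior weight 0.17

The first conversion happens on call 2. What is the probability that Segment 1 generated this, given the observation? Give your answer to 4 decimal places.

0.6904

P(component k | x) = w_k·f_k(x) / marginal(x), where marginal(x) = Σ_j w_j·f_j(x).
Component likelihoods at x = 2:
  f_1 = 0.35·(1−0.35)^1 = 0.35·0.65 = 0.2275
  f_2 = 0.51·(1−0.51)^1 = 0.51·0.49 = 0.2499
  f_3 = 0.52·(1−0.52)^1 = 0.52·0.48 = 0.2496
Unnormalised posteriors:
  w_1·f_1 = 0.71 × 0.2275 = 0.161525
  w_2·f_2 = 0.12 × 0.2499 = 0.029988
  w_3·f_3 = 0.17 × 0.2496 = 0.042432
Sum: 0.161525 + 0.029988 + 0.042432 = 0.233945
Responsibility of Segment 1: 0.161525 / 0.233945 ≈ 0.6904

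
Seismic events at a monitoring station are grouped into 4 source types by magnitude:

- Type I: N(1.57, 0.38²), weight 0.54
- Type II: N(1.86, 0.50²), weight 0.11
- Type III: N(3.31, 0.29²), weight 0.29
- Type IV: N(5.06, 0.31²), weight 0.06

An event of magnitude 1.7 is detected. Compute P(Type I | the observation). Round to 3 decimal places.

0.865

Apply Bayes' rule: the posterior for each component is proportional to its prior times its likelihood at x.
Evaluate each component's likelihood at the observed value:
  L_I = 0.990176
  L_II = 0.758061
  L_III = 2.79047e-07
  L_IV = 3.97746e-26
Weight by the priors:
  π_I·L_I = 0.54 × 0.990176 = 0.534695
  π_II·L_II = 0.11 × 0.758061 = 0.0833867
  π_III·L_III = 0.29 × 2.79047e-07 = 8.09237e-08
  π_IV·L_IV = 0.06 × 3.97746e-26 = 2.38648e-27
Sum: 0.534695 + 0.0833867 + 8.09237e-08 + 2.38648e-27 = 0.618082
P(Type I | the observation) = 0.534695 / 0.618082 ≈ 0.865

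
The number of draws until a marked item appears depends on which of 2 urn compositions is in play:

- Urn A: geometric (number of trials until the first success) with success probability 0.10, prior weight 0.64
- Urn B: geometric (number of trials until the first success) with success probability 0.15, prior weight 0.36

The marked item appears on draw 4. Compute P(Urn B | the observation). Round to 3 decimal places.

Apply Bayes' rule: the posterior for each component is proportional to its prior times its likelihood at x.
Component likelihoods at x = 4:
  f_A = 0.10·(1−0.10)^3 = 0.10·0.729 = 0.0729
  f_B = 0.15·(1−0.15)^3 = 0.15·0.614125 = 0.0921187
Unnormalised posteriors:
  π_A·f_A = 0.64 × 0.0729 = 0.046656
  π_B·f_B = 0.36 × 0.0921187 = 0.0331627
Evidence: 0.046656 + 0.0331627 = 0.0798187
P(Urn B | the observation) ≈ 0.415

0.415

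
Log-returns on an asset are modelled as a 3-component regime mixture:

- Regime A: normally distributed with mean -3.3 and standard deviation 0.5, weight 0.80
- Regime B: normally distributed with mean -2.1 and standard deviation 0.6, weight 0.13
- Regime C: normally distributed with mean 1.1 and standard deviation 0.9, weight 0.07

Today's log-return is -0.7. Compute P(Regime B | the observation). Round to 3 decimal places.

0.575

Apply Bayes' rule: the posterior for each component is proportional to its prior times its likelihood at x.
Normal densities:
  L_A = 1.07221e-06
  L_B = 0.0437031
  L_C = 0.05999
Unnormalised posteriors:
  P(Z=A)·L_A = 0.80 × 1.07221e-06 = 8.57766e-07
  P(Z=B)·L_B = 0.13 × 0.0437031 = 0.00568141
  P(Z=C)·L_C = 0.07 × 0.05999 = 0.0041993
Denominator: 8.57766e-07 + 0.00568141 + 0.0041993 = 0.00988156
P(Regime B | data) = 0.00568141 / 0.00988156 ≈ 0.575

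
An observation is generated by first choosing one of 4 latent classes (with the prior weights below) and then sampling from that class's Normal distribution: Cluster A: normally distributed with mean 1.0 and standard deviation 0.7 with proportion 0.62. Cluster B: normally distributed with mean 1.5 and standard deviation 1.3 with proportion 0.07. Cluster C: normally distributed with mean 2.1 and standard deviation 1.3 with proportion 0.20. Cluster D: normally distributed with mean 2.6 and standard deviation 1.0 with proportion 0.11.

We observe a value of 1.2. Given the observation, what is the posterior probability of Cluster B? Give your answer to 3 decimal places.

The responsibility of component k is π_k f_k(x) divided by Σ_j π_j f_j(x).
Component likelihoods at x = 1.2:
  f_A = 0.547124
  f_B = 0.298815
  f_C = 0.241485
  f_D = 0.149727
Prior × likelihood for each component:
  π_A·f_A = 0.62 × 0.547124 = 0.339217
  π_B·f_B = 0.07 × 0.298815 = 0.0209171
  π_C·f_C = 0.20 × 0.241485 = 0.048297
  π_D·f_D = 0.11 × 0.149727 = 0.01647
Evidence: 0.339217 + 0.0209171 + 0.048297 + 0.01647 = 0.424901
P(Cluster B | the observation) ≈ 0.049

0.049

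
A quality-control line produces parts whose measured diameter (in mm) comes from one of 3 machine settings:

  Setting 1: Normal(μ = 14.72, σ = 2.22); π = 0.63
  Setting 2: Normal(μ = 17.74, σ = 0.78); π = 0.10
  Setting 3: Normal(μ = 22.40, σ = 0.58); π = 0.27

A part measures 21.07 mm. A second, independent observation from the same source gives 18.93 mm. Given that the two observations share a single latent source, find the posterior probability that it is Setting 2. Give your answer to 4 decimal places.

0.0157

Apply Bayes' rule: the posterior for each component is proportional to its prior times its likelihood at x.
Since both observations come from the same component, the likelihood for component k is f_k(x₁)·f_k(x₂).
  f_1 = [(1/(2.22·√(2π)))·exp(−(21.07−14.72)²/(2·2.22²)) = 0.179704·exp(-4.09083) = 0.0030056] × [0.0297595] = 8.94454e-05
  f_2 = [(1/(0.78·√(2π)))·exp(−(21.07−17.74)²/(2·0.78²)) = 0.511464·exp(-9.11317) = 5.63661e-05] × [0.15973] = 9.00338e-06
  f_3 = [(1/(0.58·√(2π)))·exp(−(21.07−22.40)²/(2·0.58²)) = 0.687832·exp(-2.62916) = 0.0496194] × [1.16157e-08] = 5.76362e-10
Unnormalised posteriors:
  w_1·f_1 = 0.63 × 8.94454e-05 = 5.63506e-05
  w_2·f_2 = 0.10 × 9.00338e-06 = 9.00338e-07
  w_3·f_3 = 0.27 × 5.76362e-10 = 1.55618e-10
Denominator: 5.63506e-05 + 9.00338e-07 + 1.55618e-10 = 5.72511e-05
Responsibility of Setting 2: 9.00338e-07 / 5.72511e-05 ≈ 0.0157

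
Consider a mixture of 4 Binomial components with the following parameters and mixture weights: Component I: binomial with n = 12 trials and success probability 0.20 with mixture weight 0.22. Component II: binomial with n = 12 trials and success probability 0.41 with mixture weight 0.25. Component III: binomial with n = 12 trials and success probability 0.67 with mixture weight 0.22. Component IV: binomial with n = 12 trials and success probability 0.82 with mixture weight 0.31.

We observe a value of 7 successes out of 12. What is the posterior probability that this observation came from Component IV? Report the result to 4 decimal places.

P(component k | x) = P(Z=k)·f_k(x) / marginal(x), where marginal(x) = Σ_j P(Z=j)·f_j(x).
Evaluate each component's likelihood at the observed value:
  f_I = 0.00332189
  f_II = 0.110274
  f_III = 0.187853
  f_IV = 0.0373065
Multiply by the mixture weights:
  P(Z=I)·f_I = 0.22 × 0.00332189 = 0.000730816
  P(Z=II)·f_II = 0.25 × 0.110274 = 0.0275684
  P(Z=III)·f_III = 0.22 × 0.187853 = 0.0413277
  P(Z=IV)·f_IV = 0.31 × 0.0373065 = 0.011565
Marginal: 0.000730816 + 0.0275684 + 0.0413277 + 0.011565 = 0.081192
P(Component IV | 7 successes out of 12) ≈ 0.1424

0.1424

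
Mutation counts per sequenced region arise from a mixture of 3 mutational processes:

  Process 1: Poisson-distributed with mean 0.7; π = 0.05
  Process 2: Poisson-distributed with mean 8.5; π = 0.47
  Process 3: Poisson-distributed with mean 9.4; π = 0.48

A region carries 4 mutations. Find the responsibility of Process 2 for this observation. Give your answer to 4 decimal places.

The responsibility of component k is w_k f_k(x) divided by Σ_j w_j f_j(x).
Poisson probabilities:
  L_1 = 0.00496792
  L_2 = 0.0442549
  L_3 = 0.0269111
Multiply by the mixture weights:
  w_1·L_1 = 0.05 × 0.00496792 = 0.000248396
  w_2·L_2 = 0.47 × 0.0442549 = 0.0207998
  w_3·L_3 = 0.48 × 0.0269111 = 0.0129173
Evidence: 0.000248396 + 0.0207998 + 0.0129173 = 0.0339655
Responsibility of Process 2: 0.0207998 / 0.0339655 ≈ 0.6124

0.6124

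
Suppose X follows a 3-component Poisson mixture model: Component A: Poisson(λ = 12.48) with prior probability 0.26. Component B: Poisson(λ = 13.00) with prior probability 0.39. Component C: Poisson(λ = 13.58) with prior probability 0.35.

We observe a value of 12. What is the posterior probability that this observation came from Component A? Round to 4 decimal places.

0.2710

Apply Bayes' rule: the posterior for each component is proportional to its prior times its likelihood at x.
Poisson probabilities:
  L_A = 0.113303
  L_B = 0.10994
  L_C = 0.10393
Weight by the priors:
  π_A·L_A = 0.26 × 0.113303 = 0.0294589
  π_B·L_B = 0.39 × 0.10994 = 0.0428765
  π_C·L_C = 0.35 × 0.10393 = 0.0363755
Marginal: 0.0294589 + 0.0428765 + 0.0363755 = 0.108711
P(Component A | data) = 0.0294589 / 0.108711 ≈ 0.2710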